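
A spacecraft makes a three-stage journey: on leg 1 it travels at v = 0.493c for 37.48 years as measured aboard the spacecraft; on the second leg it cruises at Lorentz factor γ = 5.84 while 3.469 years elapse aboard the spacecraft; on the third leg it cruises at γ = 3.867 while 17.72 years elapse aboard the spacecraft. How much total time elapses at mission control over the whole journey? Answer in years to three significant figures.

Leg 1: γ = 1/√(1 − 0.493²) = 1/√0.7570 = 1.149; Δt_1 = 1.149 × 37.48 = 43.08 years.
Leg 2: γ = 5.84; Δt_2 = 5.840 × 3.469 = 20.26 years.
Leg 3: γ = 3.867; Δt_3 = 3.867 × 17.72 = 68.52 years.
Total: 43.08 + 20.26 + 68.52 years.

Δt = 132 years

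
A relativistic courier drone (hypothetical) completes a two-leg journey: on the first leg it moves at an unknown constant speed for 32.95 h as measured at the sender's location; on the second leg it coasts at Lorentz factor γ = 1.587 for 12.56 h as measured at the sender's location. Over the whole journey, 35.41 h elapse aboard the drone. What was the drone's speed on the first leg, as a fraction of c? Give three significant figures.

β = 0.551

Leg 1: speed unknown; τ_1 = 32.95/γ_1.
Leg 2: γ = 1.587; τ_2 = 12.56/1.587 = 7.914 h.
Total proper time: τ_1 + 7.914 = 35.41, so τ_1 = 35.41 − 7.914 = 27.50 h.
γ_1 = 32.95/27.50 = 1.198; β = √(1 − 1/γ²) = √0.3037.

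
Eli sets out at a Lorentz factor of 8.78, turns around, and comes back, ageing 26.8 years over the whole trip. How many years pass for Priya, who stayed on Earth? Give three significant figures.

γ = 8.78
Earth-frame duration is the dilated interval: Δt = γτ = 8.780 × 26.8 years.

Δt = 235 years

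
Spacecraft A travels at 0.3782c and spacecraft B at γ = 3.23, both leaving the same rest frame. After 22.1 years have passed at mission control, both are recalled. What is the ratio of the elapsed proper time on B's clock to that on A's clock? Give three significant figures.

τ_B/τ_A = 0.334

A: γ = 1/√(1 − 0.3782²) = 1/√0.8570 = 1.080. B: γ = 3.23.
τ_A/τ_B = γ_B/γ_A = 3.230/1.080 = 2.990, so τ_B/τ_A = 0.3344.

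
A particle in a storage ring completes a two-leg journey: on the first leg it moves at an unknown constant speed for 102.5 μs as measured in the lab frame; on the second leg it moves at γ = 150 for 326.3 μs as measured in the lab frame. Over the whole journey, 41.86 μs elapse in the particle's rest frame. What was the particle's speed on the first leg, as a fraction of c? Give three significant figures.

β = 0.922

Leg 1: speed unknown; τ_1 = 102.5/γ_1.
Leg 2: γ = 150; τ_2 = 326.3/150.0 = 2.175 μs.
Total proper time: τ_1 + 2.175 = 41.86, so τ_1 = 41.86 − 2.175 = 39.68 μs.
γ_1 = 102.5/39.68 = 2.583; β = √(1 − 1/γ²) = √0.8501.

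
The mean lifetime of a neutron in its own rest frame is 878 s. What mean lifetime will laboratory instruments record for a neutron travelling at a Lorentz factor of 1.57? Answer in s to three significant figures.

γ = 1.57
The rest-frame lifetime is the proper time; the lab measures the dilated interval Δt = γτ₀ = 1.570 × 878 s.

Δt = 1380 s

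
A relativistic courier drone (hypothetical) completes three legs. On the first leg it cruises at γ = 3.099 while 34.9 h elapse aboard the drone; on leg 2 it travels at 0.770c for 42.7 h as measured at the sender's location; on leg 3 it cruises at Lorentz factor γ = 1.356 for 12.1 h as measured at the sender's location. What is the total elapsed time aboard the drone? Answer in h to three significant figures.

τ = 71.1 h

Leg 1: 34.9 h is already measured aboard the drone.
Leg 2: γ = 1/√(1 − 0.770²) = 1/√0.4071 = 1.567; τ_2 = 42.7/1.567 = 27.24 h.
Leg 3: γ = 1.356; τ_3 = 12.1/1.356 = 8.923 h.
Total: 34.90 + 27.24 + 8.923 h.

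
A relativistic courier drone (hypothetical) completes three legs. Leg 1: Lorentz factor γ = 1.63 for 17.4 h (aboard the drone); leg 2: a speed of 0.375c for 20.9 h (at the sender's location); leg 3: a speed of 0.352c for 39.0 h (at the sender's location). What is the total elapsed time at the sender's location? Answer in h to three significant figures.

Leg 1: γ = 1.63; Δt_1 = 1.630 × 17.4 = 28.36 h.
Leg 2: 20.9 h is already measured at the sender's location.
Leg 3: 39.0 h is already measured at the sender's location.
Total: 28.36 + 20.90 + 39.00 h.

Δt = 88.3 h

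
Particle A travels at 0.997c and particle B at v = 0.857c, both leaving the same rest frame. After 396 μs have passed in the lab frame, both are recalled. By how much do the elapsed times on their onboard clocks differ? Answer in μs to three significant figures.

|τ_A − τ_B| = 173 μs

A: γ = 1/√(1 − 0.997²) = 1/√0.005991 = 12.92; τ_A = 396/12.92 = 30.65 μs.
B: γ = 1/√(1 − 0.857²) = 1/√0.2656 = 1.941; τ_B = 396/1.941 = 204.1 μs.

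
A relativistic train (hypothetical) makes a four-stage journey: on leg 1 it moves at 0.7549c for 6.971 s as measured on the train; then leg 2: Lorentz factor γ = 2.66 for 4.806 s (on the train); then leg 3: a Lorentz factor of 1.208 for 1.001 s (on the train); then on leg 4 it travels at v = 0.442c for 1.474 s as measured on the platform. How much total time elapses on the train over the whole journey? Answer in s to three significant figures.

τ = 14.1 s

Leg 1: 6.971 s is already measured on the train.
Leg 2: 4.806 s is already measured on the train.
Leg 3: 1.001 s is already measured on the train.
Leg 4: γ = 1/√(1 − 0.442²) = 1/√0.8046 = 1.115; τ_4 = 1.474/1.115 = 1.322 s.
Total: 6.971 + 4.806 + 1.001 + 1.322 s.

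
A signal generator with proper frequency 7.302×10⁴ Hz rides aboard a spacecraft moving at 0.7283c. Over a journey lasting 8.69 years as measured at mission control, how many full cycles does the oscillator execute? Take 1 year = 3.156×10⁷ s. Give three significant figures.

N = 1.37×10¹³

γ = 1/√(1 − 0.7283²) = 1/√0.4696 = 1.459
The oscillator's own cycle count is N = f × τ where τ is the proper time aboard the spacecraft. τ = Δt/γ = 8.69/1.459 = 5.955 years = 1.879×10⁸ s.
N = 7.302×10⁴ × 1.879×10⁸ = 1.372×10¹³.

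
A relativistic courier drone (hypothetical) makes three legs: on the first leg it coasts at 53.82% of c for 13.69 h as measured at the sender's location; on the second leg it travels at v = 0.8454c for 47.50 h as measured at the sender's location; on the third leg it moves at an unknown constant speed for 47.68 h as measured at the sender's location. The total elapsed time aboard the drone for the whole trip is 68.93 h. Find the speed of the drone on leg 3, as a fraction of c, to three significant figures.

β = 0.741

Leg 1: β = 0.5382; γ = 1/√(1 − 0.5382²) = 1/√0.7103 = 1.186; τ_1 = 13.69/1.186 = 11.54 h.
Leg 2: γ = 1/√(1 − 0.8454²) = 1/√0.2853 = 1.872; τ_2 = 47.50/1.872 = 25.37 h.
Leg 3: speed unknown; τ_3 = 47.68/γ_3.
Total proper time: 11.54 + 25.37 + τ_3 = 68.93, so τ_3 = 68.93 − 36.91 = 32.02 h.
γ_3 = 47.68/32.02 = 1.489; β = √(1 − 1/γ²) = √0.5490.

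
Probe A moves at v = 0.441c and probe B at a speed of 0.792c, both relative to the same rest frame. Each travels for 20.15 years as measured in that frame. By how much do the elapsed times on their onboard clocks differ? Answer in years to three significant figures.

|τ_A − τ_B| = 5.78 years

A: γ = 1/√(1 − 0.441²) = 1/√0.8055 = 1.114; τ_A = 20.15/1.114 = 18.08 years.
B: γ = 1/√(1 − 0.792²) = 1/√0.3727 = 1.638; τ_B = 20.15/1.638 = 12.30 years.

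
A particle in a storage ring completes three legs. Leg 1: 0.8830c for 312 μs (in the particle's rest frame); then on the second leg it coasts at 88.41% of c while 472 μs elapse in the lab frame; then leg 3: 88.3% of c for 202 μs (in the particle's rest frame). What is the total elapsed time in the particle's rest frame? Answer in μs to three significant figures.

τ = 735 μs

Leg 1: 312 μs is already measured in the particle's rest frame.
Leg 2: β = 0.8841; γ = 1/√(1 − 0.8841²) = 1/√0.2184 = 2.140; τ_2 = 472/2.140 = 220.6 μs.
Leg 3: 202 μs is already measured in the particle's rest frame.
Total: 312.0 + 220.6 + 202.0 μs.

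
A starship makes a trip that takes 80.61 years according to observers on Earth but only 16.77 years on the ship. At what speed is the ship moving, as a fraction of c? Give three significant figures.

The proper time is measured on the ship (both events occur at the ship's location); Δt is measured on Earth. γ = Δt/τ = 80.61/16.77 = 4.807.
β = √(1 − 1/γ²) = √(1 − 0.04328) = √0.9567

β = 0.978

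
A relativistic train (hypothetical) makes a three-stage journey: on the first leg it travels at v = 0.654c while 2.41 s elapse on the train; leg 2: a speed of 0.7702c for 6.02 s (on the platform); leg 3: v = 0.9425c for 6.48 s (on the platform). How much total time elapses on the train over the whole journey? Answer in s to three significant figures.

τ = 8.42 s

Leg 1: 2.41 s is already measured on the train.
Leg 2: γ = 1/√(1 − 0.7702²) = 1/√0.4068 = 1.568; τ_2 = 6.02/1.568 = 3.840 s.
Leg 3: γ = 1/√(1 − 0.9425²) = 1/√0.1117 = 2.992; τ_3 = 6.48/2.992 = 2.166 s.
Total: 2.410 + 3.840 + 2.166 s.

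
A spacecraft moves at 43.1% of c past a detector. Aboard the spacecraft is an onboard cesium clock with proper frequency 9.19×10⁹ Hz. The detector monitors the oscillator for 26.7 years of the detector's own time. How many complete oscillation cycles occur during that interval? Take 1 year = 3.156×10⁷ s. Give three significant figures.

β = 0.431; γ = 1/√(1 − 0.431²) = 1/√0.8142 = 1.108
During 26.7 years of lab time, the oscillator's proper time advances by τ = Δt/γ = 26.7/1.108 = 24.09 years = 7.604×10⁸ s.
N = f × τ = 9.19×10⁹ × 7.604×10⁸ = 6.988×10¹⁸.

N = 6.99×10¹⁸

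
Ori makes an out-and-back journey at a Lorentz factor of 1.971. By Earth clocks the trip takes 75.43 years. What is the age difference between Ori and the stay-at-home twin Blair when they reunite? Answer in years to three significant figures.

Δt − τ = 37.2 years

γ = 1.971
Ori's elapsed proper time: τ = 75.43/1.971 = 38.27 years.
Age gap = Δt − τ = 75.43 − 38.27 years.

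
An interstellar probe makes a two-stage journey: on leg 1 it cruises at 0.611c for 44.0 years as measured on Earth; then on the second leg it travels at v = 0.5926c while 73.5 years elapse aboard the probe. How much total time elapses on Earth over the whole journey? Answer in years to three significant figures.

Δt = 135 years

Leg 1: 44.0 years is already measured on Earth.
Leg 2: γ = 1/√(1 − 0.5926²) = 1/√0.6488 = 1.241; Δt_2 = 1.241 × 73.5 = 91.25 years.
Total: 44.00 + 91.25 years.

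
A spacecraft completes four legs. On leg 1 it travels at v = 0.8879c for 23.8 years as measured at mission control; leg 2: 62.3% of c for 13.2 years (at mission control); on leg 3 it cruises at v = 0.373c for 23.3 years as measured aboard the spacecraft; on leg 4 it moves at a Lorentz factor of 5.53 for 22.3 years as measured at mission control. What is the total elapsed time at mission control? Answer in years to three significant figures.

Δt = 84.4 years

Leg 1: 23.8 years is already measured at mission control.
Leg 2: 13.2 years is already measured at mission control.
Leg 3: γ = 1/√(1 − 0.373²) = 1/√0.8609 = 1.078; Δt_3 = 1.078 × 23.3 = 25.11 years.
Leg 4: 22.3 years is already measured at mission control.
Total: 23.80 + 13.20 + 25.11 + 22.30 years.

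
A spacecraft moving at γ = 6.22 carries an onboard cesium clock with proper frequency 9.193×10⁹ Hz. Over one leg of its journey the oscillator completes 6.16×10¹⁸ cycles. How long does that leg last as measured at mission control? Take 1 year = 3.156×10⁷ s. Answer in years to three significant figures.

Δt = 132 years

γ = 6.22
Proper time for N cycles: τ = N/f = 6.16×10¹⁸/(9.193×10⁹) = 6.701×10⁸ s = 21.23 years.
Lab-frame duration Δt = γτ = 6.220 × 21.23 = 132.1 years.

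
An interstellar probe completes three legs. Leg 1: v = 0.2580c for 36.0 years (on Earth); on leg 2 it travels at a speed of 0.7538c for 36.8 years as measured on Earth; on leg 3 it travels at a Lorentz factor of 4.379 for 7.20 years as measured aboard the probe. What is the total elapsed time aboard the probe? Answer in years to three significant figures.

Leg 1: γ = 1/√(1 − 0.2580²) = 1/√0.9334 = 1.035; τ_1 = 36.0/1.035 = 34.78 years.
Leg 2: γ = 1/√(1 − 0.7538²) = 1/√0.4318 = 1.522; τ_2 = 36.8/1.522 = 24.18 years.
Leg 3: 7.20 years is already measured aboard the probe.
Total: 34.78 + 24.18 + 7.200 years.

τ = 66.2 years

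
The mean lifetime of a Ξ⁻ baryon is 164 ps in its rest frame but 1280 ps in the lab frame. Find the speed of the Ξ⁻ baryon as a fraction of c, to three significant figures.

β = 0.992

γ = Δt/τ₀ = 1280/164 = 7.805
β = √(1 − 1/γ²) = √(1 − 0.01642) = √0.9836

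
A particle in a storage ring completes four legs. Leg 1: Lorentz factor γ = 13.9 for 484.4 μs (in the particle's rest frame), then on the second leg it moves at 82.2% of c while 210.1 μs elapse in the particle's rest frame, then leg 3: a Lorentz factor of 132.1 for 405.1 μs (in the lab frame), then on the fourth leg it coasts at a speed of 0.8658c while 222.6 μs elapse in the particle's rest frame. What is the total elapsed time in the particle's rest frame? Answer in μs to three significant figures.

Leg 1: 484.4 μs is already measured in the particle's rest frame.
Leg 2: 210.1 μs is already measured in the particle's rest frame.
Leg 3: γ = 132.1; τ_3 = 405.1/132.1 = 3.067 μs.
Leg 4: 222.6 μs is already measured in the particle's rest frame.
Total: 484.4 + 210.1 + 3.067 + 222.6 μs.

τ = 920 μs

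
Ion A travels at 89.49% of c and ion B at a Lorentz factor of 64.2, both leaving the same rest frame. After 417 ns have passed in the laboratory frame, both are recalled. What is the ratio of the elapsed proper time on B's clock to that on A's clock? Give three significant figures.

A: β = 0.8949; γ = 1/√(1 − 0.8949²) = 1/√0.1992 = 2.241. B: γ = 64.2.
τ_A/τ_B = γ_B/γ_A = 64.20/2.241 = 28.65, so τ_B/τ_A = 0.03490.

τ_B/τ_A = 0.0349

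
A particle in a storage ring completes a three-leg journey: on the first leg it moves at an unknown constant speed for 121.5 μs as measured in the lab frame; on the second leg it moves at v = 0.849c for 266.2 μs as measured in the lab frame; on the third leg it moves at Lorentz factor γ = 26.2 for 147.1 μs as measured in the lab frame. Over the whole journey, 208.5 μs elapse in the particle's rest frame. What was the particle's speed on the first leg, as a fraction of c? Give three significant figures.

β = 0.859

Leg 1: speed unknown; τ_1 = 121.5/γ_1.
Leg 2: γ = 1/√(1 − 0.849²) = 1/√0.2792 = 1.893; τ_2 = 266.2/1.893 = 140.7 μs.
Leg 3: γ = 26.2; τ_3 = 147.1/26.20 = 5.615 μs.
Total proper time: τ_1 + 140.7 + 5.615 = 208.5, so τ_1 = 208.5 − 146.3 = 62.23 μs.
γ_1 = 121.5/62.23 = 1.953; β = √(1 − 1/γ²) = √0.7377.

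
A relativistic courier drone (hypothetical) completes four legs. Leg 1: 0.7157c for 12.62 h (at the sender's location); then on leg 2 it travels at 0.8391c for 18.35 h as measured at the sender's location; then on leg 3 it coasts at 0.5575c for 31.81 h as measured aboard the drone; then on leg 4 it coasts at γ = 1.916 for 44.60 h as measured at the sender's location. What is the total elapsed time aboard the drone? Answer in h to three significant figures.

τ = 73.9 h

Leg 1: γ = 1/√(1 − 0.7157²) = 1/√0.4878 = 1.432; τ_1 = 12.62/1.432 = 8.814 h.
Leg 2: γ = 1/√(1 − 0.8391²) = 1/√0.2959 = 1.838; τ_2 = 18.35/1.838 = 9.982 h.
Leg 3: 31.81 h is already measured aboard the drone.
Leg 4: γ = 1.916; τ_4 = 44.60/1.916 = 23.28 h.
Total: 8.814 + 9.982 + 31.81 + 23.28 h.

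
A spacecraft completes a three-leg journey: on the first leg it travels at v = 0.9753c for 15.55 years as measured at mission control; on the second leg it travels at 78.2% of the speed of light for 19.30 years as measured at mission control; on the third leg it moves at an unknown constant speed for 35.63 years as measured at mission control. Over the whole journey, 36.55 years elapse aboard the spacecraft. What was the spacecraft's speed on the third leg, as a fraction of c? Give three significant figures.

β = 0.806

Leg 1: γ = 1/√(1 − 0.9753²) = 1/√0.04879 = 4.527; τ_1 = 15.55/4.527 = 3.435 years.
Leg 2: β = 0.782; γ = 1/√(1 − 0.782²) = 1/√0.3885 = 1.604; τ_2 = 19.30/1.604 = 12.03 years.
Leg 3: speed unknown; τ_3 = 35.63/γ_3.
Total proper time: 3.435 + 12.03 + τ_3 = 36.55, so τ_3 = 36.55 − 15.46 = 21.09 years.
γ_3 = 35.63/21.09 = 1.690; β = √(1 − 1/γ²) = √0.6498.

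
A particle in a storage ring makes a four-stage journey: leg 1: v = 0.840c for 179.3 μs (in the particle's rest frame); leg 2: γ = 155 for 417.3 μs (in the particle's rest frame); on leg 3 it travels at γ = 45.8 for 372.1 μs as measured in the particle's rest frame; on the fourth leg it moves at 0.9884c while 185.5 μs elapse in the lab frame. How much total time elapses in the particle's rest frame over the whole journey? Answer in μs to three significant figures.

τ = 997 μs

Leg 1: 179.3 μs is already measured in the particle's rest frame.
Leg 2: 417.3 μs is already measured in the particle's rest frame.
Leg 3: 372.1 μs is already measured in the particle's rest frame.
Leg 4: γ = 1/√(1 − 0.9884²) = 1/√0.02307 = 6.584; τ_4 = 185.5/6.584 = 28.17 μs.
Total: 179.3 + 417.3 + 372.1 + 28.17 μs.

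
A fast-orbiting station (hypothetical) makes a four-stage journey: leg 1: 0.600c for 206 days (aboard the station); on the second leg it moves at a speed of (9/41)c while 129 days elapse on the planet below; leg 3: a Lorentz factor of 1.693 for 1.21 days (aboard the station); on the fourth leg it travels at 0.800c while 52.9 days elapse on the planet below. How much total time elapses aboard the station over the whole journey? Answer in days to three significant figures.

Leg 1: 206 days is already measured aboard the station.
Leg 2: γ = 1/√(1 − (9/41)²) = 41/40 = 1.025; τ_2 = 129/1.025 = 125.9 days.
Leg 3: 1.21 days is already measured aboard the station.
Leg 4: γ = 1/√(1 − 0.800²) = 5/3 ≈ 1.667; τ_4 = 52.9/1.667 = 31.74 days.
Total: 206.0 + 125.9 + 1.210 + 31.74 days.

τ = 365 days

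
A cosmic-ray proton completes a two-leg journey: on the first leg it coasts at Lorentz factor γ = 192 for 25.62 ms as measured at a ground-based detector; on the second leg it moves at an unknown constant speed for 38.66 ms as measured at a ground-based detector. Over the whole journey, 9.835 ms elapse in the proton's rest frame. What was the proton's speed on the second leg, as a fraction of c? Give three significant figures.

β = 0.968

Leg 1: γ = 192; τ_1 = 25.62/192.0 = 0.1334 ms.
Leg 2: speed unknown; τ_2 = 38.66/γ_2.
Total proper time: 0.1334 + τ_2 = 9.835, so τ_2 = 9.835 − 0.1334 = 9.702 ms.
γ_2 = 38.66/9.702 = 3.985; β = √(1 − 1/γ²) = √0.9370.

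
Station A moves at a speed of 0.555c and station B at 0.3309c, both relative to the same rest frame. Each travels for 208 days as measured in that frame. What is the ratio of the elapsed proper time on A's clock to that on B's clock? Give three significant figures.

A: γ = 1/√(1 − 0.555²) = 1/√0.6920 = 1.202. B: γ = 1/√(1 − 0.3309²) = 1/√0.8905 = 1.060.
τ_A/τ_B = γ_B/γ_A = 1.060/1.202 = 0.8815, so τ_A/τ_B = 0.8815.

τ_A/τ_B = 0.882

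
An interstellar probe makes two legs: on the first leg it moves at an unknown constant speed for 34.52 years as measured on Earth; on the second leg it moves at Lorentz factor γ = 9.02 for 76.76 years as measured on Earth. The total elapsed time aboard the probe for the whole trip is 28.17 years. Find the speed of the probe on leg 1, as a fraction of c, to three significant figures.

Leg 1: speed unknown; τ_1 = 34.52/γ_1.
Leg 2: γ = 9.02; τ_2 = 76.76/9.020 = 8.510 years.
Total proper time: τ_1 + 8.510 = 28.17, so τ_1 = 28.17 − 8.510 = 19.66 years.
γ_1 = 34.52/19.66 = 1.756; β = √(1 − 1/γ²) = √0.6756.

β = 0.822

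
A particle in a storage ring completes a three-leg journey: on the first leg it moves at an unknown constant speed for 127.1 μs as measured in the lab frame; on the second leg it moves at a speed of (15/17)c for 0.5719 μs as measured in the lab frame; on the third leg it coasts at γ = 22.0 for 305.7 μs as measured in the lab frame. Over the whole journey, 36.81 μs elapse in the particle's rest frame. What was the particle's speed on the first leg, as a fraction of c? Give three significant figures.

Leg 1: speed unknown; τ_1 = 127.1/γ_1.
Leg 2: γ = 1/√(1 − (15/17)²) = 17/8 = 2.125; τ_2 = 0.5719/2.125 = 0.2691 μs.
Leg 3: γ = 22.0; τ_3 = 305.7/22.00 = 13.90 μs.
Total proper time: τ_1 + 0.2691 + 13.90 = 36.81, so τ_1 = 36.81 − 14.16 = 22.65 μs.
γ_1 = 127.1/22.65 = 5.613; β = √(1 − 1/γ²) = √0.9683.

β = 0.984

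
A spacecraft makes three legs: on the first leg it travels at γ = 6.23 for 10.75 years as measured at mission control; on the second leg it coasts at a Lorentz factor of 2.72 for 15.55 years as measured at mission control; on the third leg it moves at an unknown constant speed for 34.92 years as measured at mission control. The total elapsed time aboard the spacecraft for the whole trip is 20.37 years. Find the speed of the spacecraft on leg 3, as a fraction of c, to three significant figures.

Leg 1: γ = 6.23; τ_1 = 10.75/6.230 = 1.726 years.
Leg 2: γ = 2.72; τ_2 = 15.55/2.720 = 5.717 years.
Leg 3: speed unknown; τ_3 = 34.92/γ_3.
Total proper time: 1.726 + 5.717 + τ_3 = 20.37, so τ_3 = 20.37 − 7.442 = 12.93 years.
γ_3 = 34.92/12.93 = 2.701; β = √(1 − 1/γ²) = √0.8629.

β = 0.929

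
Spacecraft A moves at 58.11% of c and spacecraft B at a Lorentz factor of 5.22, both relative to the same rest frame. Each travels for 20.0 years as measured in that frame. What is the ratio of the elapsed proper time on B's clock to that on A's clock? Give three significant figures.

τ_B/τ_A = 0.235

A: β = 0.5811; γ = 1/√(1 − 0.5811²) = 1/√0.6623 = 1.229. B: γ = 5.22.
τ_A/τ_B = γ_B/γ_A = 5.220/1.229 = 4.248, so τ_B/τ_A = 0.2354.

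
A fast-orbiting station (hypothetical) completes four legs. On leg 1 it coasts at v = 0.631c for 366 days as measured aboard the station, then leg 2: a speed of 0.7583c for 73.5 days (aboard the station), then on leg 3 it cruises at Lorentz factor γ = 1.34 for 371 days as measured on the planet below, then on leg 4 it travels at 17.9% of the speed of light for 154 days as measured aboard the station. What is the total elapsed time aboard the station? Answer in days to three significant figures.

τ = 870 days

Leg 1: 366 days is already measured aboard the station.
Leg 2: 73.5 days is already measured aboard the station.
Leg 3: γ = 1.34; τ_3 = 371/1.340 = 276.9 days.
Leg 4: 154 days is already measured aboard the station.
Total: 366.0 + 73.50 + 276.9 + 154.0 days.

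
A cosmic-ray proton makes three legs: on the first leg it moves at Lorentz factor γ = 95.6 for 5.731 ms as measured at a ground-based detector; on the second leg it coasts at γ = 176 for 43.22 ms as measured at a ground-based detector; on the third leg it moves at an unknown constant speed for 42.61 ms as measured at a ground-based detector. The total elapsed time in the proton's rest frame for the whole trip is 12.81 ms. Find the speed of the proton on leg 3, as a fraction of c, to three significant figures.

Leg 1: γ = 95.6; τ_1 = 5.731/95.60 = 0.05995 ms.
Leg 2: γ = 176; τ_2 = 43.22/176.0 = 0.2456 ms.
Leg 3: speed unknown; τ_3 = 42.61/γ_3.
Total proper time: 0.05995 + 0.2456 + τ_3 = 12.81, so τ_3 = 12.81 − 0.3055 = 12.50 ms.
γ_3 = 42.61/12.50 = 3.408; β = √(1 − 1/γ²) = √0.9139.

β = 0.956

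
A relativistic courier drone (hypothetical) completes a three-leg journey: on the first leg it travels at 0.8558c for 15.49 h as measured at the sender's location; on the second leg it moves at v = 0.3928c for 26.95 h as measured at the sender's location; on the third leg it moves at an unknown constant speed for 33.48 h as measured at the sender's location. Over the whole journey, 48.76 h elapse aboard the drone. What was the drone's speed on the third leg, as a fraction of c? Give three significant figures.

β = 0.879

Leg 1: γ = 1/√(1 − 0.8558²) = 1/√0.2676 = 1.933; τ_1 = 15.49/1.933 = 8.013 h.
Leg 2: γ = 1/√(1 − 0.3928²) = 1/√0.8457 = 1.087; τ_2 = 26.95/1.087 = 24.78 h.
Leg 3: speed unknown; τ_3 = 33.48/γ_3.
Total proper time: 8.013 + 24.78 + τ_3 = 48.76, so τ_3 = 48.76 − 32.80 = 15.96 h.
γ_3 = 33.48/15.96 = 2.097; β = √(1 − 1/γ²) = √0.7727.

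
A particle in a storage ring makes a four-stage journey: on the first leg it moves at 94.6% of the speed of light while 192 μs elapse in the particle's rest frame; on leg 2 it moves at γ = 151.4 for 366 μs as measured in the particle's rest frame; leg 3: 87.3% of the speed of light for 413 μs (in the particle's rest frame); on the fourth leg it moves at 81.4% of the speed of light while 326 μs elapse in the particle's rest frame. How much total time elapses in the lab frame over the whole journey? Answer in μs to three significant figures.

Δt = 5.74×10⁴ μs

Leg 1: β = 0.946; γ = 1/√(1 − 0.946²) = 1/√0.1051 = 3.085; Δt_1 = 3.085 × 192 = 592.3 μs.
Leg 2: γ = 151.4; Δt_2 = 151.4 × 366 = 5.541×10⁴ μs.
Leg 3: β = 0.873; γ = 1/√(1 − 0.873²) = 1/√0.2379 = 2.050; Δt_3 = 2.050 × 413 = 846.8 μs.
Leg 4: β = 0.814; γ = 1/√(1 − 0.814²) = 1/√0.3374 = 1.722; Δt_4 = 1.722 × 326 = 561.2 μs.
Total: 592.3 + 5.541×10⁴ + 846.8 + 561.2 μs.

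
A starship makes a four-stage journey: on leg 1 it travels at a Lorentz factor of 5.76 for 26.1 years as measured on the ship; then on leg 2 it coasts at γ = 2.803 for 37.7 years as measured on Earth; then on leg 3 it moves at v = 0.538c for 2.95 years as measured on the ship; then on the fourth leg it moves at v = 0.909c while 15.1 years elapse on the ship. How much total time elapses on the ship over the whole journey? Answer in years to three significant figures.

τ = 57.6 years

Leg 1: 26.1 years is already measured on the ship.
Leg 2: γ = 2.803; τ_2 = 37.7/2.803 = 13.45 years.
Leg 3: 2.95 years is already measured on the ship.
Leg 4: 15.1 years is already measured on the ship.
Total: 26.10 + 13.45 + 2.950 + 15.10 years.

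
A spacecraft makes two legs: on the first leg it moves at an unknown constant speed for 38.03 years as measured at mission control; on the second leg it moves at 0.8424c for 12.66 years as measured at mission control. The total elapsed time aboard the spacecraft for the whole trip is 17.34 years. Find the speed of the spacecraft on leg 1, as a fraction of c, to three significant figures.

β = 0.961

Leg 1: speed unknown; τ_1 = 38.03/γ_1.
Leg 2: γ = 1/√(1 − 0.8424²) = 1/√0.2904 = 1.856; τ_2 = 12.66/1.856 = 6.822 years.
Total proper time: τ_1 + 6.822 = 17.34, so τ_1 = 17.34 − 6.822 = 10.52 years.
γ_1 = 38.03/10.52 = 3.616; β = √(1 − 1/γ²) = √0.9235.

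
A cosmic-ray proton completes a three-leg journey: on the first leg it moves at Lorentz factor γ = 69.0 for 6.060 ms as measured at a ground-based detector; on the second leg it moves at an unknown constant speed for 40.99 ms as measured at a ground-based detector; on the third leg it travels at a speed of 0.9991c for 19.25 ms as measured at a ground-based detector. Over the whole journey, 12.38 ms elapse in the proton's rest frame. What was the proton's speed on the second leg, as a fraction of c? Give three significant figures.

β = 0.960

Leg 1: γ = 69.0; τ_1 = 6.060/69.00 = 0.08783 ms.
Leg 2: speed unknown; τ_2 = 40.99/γ_2.
Leg 3: γ = 1/√(1 − 0.9991²) = 1/√0.001799 = 23.58; τ_3 = 19.25/23.58 = 0.8165 ms.
Total proper time: 0.08783 + τ_2 + 0.8165 = 12.38, so τ_2 = 12.38 − 0.9044 = 11.48 ms.
γ_2 = 40.99/11.48 = 3.572; β = √(1 − 1/γ²) = √0.9216.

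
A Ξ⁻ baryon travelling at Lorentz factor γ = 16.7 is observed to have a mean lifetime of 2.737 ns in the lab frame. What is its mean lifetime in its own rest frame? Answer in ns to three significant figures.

τ₀ = 0.164 ns

γ = 16.7
The lab-frame lifetime is the dilated interval; the proper lifetime is τ₀ = Δt/γ = 2.737/16.70 ns.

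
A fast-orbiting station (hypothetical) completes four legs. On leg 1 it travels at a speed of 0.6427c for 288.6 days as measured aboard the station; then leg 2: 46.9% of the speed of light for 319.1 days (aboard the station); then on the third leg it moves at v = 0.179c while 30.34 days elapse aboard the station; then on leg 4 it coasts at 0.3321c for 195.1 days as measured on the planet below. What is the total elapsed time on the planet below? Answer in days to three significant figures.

Leg 1: γ = 1/√(1 − 0.6427²) = 1/√0.5869 = 1.305; Δt_1 = 1.305 × 288.6 = 376.7 days.
Leg 2: β = 0.469; γ = 1/√(1 − 0.469²) = 1/√0.7800 = 1.132; Δt_2 = 1.132 × 319.1 = 361.3 days.
Leg 3: γ = 1/√(1 − 0.179²) = 1/√0.9680 = 1.016; Δt_3 = 1.016 × 30.34 = 30.84 days.
Leg 4: 195.1 days is already measured on the planet below.
Total: 376.7 + 361.3 + 30.84 + 195.1 days.

Δt = 964 days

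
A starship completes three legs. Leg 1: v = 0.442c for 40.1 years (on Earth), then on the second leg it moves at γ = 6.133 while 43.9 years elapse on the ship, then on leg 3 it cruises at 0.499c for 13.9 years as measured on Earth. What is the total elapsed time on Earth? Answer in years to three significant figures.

Leg 1: 40.1 years is already measured on Earth.
Leg 2: γ = 6.133; Δt_2 = 6.133 × 43.9 = 269.2 years.
Leg 3: 13.9 years is already measured on Earth.
Total: 40.10 + 269.2 + 13.90 years.

Δt = 323 years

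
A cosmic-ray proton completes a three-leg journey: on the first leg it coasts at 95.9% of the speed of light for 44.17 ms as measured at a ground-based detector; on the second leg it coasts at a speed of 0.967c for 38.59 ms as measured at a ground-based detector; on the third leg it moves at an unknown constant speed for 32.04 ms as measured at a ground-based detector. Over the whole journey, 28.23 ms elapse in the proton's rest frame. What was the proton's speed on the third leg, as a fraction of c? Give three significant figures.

β = 0.983

Leg 1: β = 0.959; γ = 1/√(1 − 0.959²) = 1/√0.08032 = 3.529; τ_1 = 44.17/3.529 = 12.52 ms.
Leg 2: γ = 1/√(1 − 0.967²) = 1/√0.06491 = 3.925; τ_2 = 38.59/3.925 = 9.832 ms.
Leg 3: speed unknown; τ_3 = 32.04/γ_3.
Total proper time: 12.52 + 9.832 + τ_3 = 28.23, so τ_3 = 28.23 − 22.35 = 5.880 ms.
γ_3 = 32.04/5.880 = 5.449; β = √(1 − 1/γ²) = √0.9663.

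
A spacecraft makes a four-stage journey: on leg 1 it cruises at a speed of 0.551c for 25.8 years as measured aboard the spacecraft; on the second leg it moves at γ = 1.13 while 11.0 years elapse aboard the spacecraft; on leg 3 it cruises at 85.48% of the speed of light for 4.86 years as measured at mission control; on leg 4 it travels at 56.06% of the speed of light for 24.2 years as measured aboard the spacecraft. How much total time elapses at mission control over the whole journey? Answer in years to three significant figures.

Δt = 77.4 years

Leg 1: γ = 1/√(1 − 0.551²) = 1/√0.6964 = 1.198; Δt_1 = 1.198 × 25.8 = 30.92 years.
Leg 2: γ = 1.13; Δt_2 = 1.130 × 11.0 = 12.43 years.
Leg 3: 4.86 years is already measured at mission control.
Leg 4: β = 0.5606; γ = 1/√(1 − 0.5606²) = 1/√0.6857 = 1.208; Δt_4 = 1.208 × 24.2 = 29.22 years.
Total: 30.92 + 12.43 + 4.860 + 29.22 years.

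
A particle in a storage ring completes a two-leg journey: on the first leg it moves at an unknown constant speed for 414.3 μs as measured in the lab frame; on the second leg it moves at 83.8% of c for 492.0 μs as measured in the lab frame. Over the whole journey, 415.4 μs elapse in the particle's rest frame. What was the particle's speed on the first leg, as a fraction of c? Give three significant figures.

Leg 1: speed unknown; τ_1 = 414.3/γ_1.
Leg 2: β = 0.838; γ = 1/√(1 − 0.838²) = 1/√0.2978 = 1.833; τ_2 = 492.0/1.833 = 268.5 μs.
Total proper time: τ_1 + 268.5 = 415.4, so τ_1 = 415.4 − 268.5 = 146.9 μs.
γ_1 = 414.3/146.9 = 2.820; β = √(1 − 1/γ²) = √0.8742.

β = 0.935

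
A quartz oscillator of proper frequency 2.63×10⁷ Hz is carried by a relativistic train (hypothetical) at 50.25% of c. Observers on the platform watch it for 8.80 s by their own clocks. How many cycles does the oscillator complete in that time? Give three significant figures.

N = 2.00×10⁸

β = 0.5025; γ = 1/√(1 − 0.5025²) = 1/√0.7475 = 1.157
During 8.80 s of lab time, the oscillator's proper time advances by τ = Δt/γ = 8.80/1.157 = 7.608 s = 7.608×10⁰ s.
N = f × τ = 2.63×10⁷ × 7.608×10⁰ = 2.001×10⁸.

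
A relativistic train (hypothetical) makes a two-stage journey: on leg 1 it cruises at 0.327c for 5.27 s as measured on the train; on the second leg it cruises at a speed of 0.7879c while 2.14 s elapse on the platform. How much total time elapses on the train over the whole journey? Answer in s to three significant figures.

Leg 1: 5.27 s is already measured on the train.
Leg 2: γ = 1/√(1 − 0.7879²) = 1/√0.3792 = 1.624; τ_2 = 2.14/1.624 = 1.318 s.
Total: 5.270 + 1.318 s.

τ = 6.59 s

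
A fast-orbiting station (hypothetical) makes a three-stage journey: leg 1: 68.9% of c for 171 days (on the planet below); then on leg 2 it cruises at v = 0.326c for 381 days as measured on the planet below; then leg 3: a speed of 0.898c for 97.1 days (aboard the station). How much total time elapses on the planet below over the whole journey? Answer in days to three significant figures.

Δt = 773 days

Leg 1: 171 days is already measured on the planet below.
Leg 2: 381 days is already measured on the planet below.
Leg 3: γ = 1/√(1 − 0.898²) = 1/√0.1936 = 2.273; Δt_3 = 2.273 × 97.1 = 220.7 days.
Total: 171.0 + 381.0 + 220.7 days.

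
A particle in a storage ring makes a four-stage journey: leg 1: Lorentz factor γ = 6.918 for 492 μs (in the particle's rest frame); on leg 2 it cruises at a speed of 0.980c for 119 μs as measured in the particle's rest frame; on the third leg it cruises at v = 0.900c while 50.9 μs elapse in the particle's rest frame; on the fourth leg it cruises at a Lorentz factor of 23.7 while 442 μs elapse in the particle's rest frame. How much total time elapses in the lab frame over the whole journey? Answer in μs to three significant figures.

Leg 1: γ = 6.918; Δt_1 = 6.918 × 492 = 3404 μs.
Leg 2: γ = 1/√(1 − 0.980²) = 1/√0.03960 = 5.025; Δt_2 = 5.025 × 119 = 598.0 μs.
Leg 3: γ = 1/√(1 − 0.900²) = 1/√0.1900 = 2.294; Δt_3 = 2.294 × 50.9 = 116.8 μs.
Leg 4: γ = 23.7; Δt_4 = 23.70 × 442 = 1.048×10⁴ μs.
Total: 3404 + 598.0 + 116.8 + 1.048×10⁴ μs.

Δt = 1.46×10⁴ μs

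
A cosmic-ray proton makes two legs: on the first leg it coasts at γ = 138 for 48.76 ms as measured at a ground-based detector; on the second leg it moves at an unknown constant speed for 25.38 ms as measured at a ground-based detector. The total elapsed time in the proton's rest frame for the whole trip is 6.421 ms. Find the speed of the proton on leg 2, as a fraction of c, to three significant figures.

β = 0.971

Leg 1: γ = 138; τ_1 = 48.76/138.0 = 0.3533 ms.
Leg 2: speed unknown; τ_2 = 25.38/γ_2.
Total proper time: 0.3533 + τ_2 = 6.421, so τ_2 = 6.421 − 0.3533 = 6.068 ms.
γ_2 = 25.38/6.068 = 4.183; β = √(1 − 1/γ²) = √0.9428.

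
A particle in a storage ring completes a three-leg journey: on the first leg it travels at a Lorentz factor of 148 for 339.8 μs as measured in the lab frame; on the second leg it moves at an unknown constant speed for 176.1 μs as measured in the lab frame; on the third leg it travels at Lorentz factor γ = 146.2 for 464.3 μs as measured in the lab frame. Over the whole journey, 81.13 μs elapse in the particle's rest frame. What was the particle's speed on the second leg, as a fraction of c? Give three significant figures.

Leg 1: γ = 148; τ_1 = 339.8/148.0 = 2.296 μs.
Leg 2: speed unknown; τ_2 = 176.1/γ_2.
Leg 3: γ = 146.2; τ_3 = 464.3/146.2 = 3.176 μs.
Total proper time: 2.296 + τ_2 + 3.176 = 81.13, so τ_2 = 81.13 − 5.472 = 75.66 μs.
γ_2 = 176.1/75.66 = 2.328; β = √(1 − 1/γ²) = √0.8154.

β = 0.903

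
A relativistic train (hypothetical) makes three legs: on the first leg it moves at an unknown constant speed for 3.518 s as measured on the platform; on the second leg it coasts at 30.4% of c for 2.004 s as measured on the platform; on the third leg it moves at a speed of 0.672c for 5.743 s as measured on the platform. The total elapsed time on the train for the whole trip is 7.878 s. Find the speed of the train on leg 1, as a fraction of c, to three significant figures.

β = 0.873

Leg 1: speed unknown; τ_1 = 3.518/γ_1.
Leg 2: β = 0.304; γ = 1/√(1 − 0.304²) = 1/√0.9076 = 1.050; τ_2 = 2.004/1.050 = 1.909 s.
Leg 3: γ = 1/√(1 − 0.672²) = 1/√0.5484 = 1.350; τ_3 = 5.743/1.350 = 4.253 s.
Total proper time: τ_1 + 1.909 + 4.253 = 7.878, so τ_1 = 7.878 − 6.162 = 1.716 s.
γ_1 = 3.518/1.716 = 2.050; β = √(1 − 1/γ²) = √0.7621.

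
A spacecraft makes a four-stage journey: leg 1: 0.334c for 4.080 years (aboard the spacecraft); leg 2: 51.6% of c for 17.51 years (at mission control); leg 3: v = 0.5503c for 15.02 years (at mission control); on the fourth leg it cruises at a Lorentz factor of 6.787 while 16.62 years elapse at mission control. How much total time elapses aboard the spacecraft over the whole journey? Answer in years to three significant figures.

τ = 34.1 years

Leg 1: 4.080 years is already measured aboard the spacecraft.
Leg 2: β = 0.516; γ = 1/√(1 − 0.516²) = 1/√0.7337 = 1.167; τ_2 = 17.51/1.167 = 15.00 years.
Leg 3: γ = 1/√(1 − 0.5503²) = 1/√0.6972 = 1.198; τ_3 = 15.02/1.198 = 12.54 years.
Leg 4: γ = 6.787; τ_4 = 16.62/6.787 = 2.449 years.
Total: 4.080 + 15.00 + 12.54 + 2.449 years.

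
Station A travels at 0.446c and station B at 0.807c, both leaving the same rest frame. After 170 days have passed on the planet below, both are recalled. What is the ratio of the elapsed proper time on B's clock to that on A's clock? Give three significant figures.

τ_B/τ_A = 0.660

A: γ = 1/√(1 − 0.446²) = 1/√0.8011 = 1.117. B: γ = 1/√(1 − 0.807²) = 1/√0.3488 = 1.693.
τ_A/τ_B = γ_B/γ_A = 1.693/1.117 = 1.516, so τ_B/τ_A = 0.6598.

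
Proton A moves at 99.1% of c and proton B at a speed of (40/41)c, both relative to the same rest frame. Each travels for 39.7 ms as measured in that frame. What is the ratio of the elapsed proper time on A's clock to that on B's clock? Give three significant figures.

τ_A/τ_B = 0.610

A: β = 0.991; γ = 1/√(1 − 0.991²) = 1/√0.01792 = 7.470. B: γ = 1/√(1 − (40/41)²) = 41/9 ≈ 4.556.
τ_A/τ_B = γ_B/γ_A = 4.556/7.470 = 0.6098, so τ_A/τ_B = 0.6098.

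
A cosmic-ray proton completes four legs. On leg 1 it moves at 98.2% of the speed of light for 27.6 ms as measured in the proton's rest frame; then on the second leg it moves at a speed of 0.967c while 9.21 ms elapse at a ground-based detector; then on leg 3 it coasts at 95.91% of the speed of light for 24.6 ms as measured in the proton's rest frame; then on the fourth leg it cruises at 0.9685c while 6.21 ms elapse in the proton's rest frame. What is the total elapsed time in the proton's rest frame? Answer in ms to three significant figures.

Leg 1: 27.6 ms is already measured in the proton's rest frame.
Leg 2: γ = 1/√(1 − 0.967²) = 1/√0.06491 = 3.925; τ_2 = 9.21/3.925 = 2.346 ms.
Leg 3: 24.6 ms is already measured in the proton's rest frame.
Leg 4: 6.21 ms is already measured in the proton's rest frame.
Total: 27.60 + 2.346 + 24.60 + 6.210 ms.

τ = 60.8 ms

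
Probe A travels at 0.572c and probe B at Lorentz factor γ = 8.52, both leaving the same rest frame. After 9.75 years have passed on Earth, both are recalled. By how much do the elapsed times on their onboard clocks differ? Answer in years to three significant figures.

|τ_A − τ_B| = 6.85 years

A: γ = 1/√(1 − 0.572²) = 1/√0.6728 = 1.219; τ_A = 9.75/1.219 = 7.997 years.
B: γ = 8.52; τ_B = 9.75/8.520 = 1.144 years.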